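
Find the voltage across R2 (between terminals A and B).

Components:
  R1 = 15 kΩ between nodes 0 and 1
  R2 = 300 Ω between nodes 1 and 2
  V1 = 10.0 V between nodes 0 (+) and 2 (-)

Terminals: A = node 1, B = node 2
R1 and R2 are in series across V1 (node 0 → node 1 → node 2), and the output A–B is taken across R2, so this is a voltage divider.
Series current: I = V1/(R1 + R2) = 10/(15000 + 300) = 10/15300 = 0.0006536 A
V_R2 = I × R2 = V1 × R2/(R1 + R2) = 10 × 300/15300 = 0.1961 V

Final answer: 0.1961 V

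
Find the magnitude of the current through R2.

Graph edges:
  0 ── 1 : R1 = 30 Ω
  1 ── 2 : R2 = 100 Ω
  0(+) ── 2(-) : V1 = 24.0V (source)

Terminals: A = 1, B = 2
Nodal analysis, taking node 2 as the 0 V reference.
Source V1 fixes V_0 = 24 V.
KCL at each unknown node (sum of currents leaving = 0; resistances in Ω):
  Node 1: (V_1 - 24)/30 + (V_1 - 0)/100 = 0
Collecting terms: 0.04333 × V_1 = 0.8  =>  V_1 = 18.46 V
I_R2 = (V_1 - V_2)/R2 = (18.46 - 0)/100 = 0.1846 A
|I_R2| = 0.1846 A

Final answer: |I_R2| = 0.1846 A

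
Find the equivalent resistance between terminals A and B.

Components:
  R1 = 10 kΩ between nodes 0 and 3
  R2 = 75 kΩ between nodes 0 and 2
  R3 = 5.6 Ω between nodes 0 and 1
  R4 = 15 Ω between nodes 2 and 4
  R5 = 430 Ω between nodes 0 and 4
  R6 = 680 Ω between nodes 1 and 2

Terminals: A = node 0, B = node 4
Reduce the network between node 0 (A) and node 4 (B) by series/parallel combination:
  Rs1 = R3 + R6 (series, joined only at node 1) = 5.6 + 680 = 685.6 Ω
  Rp1 = R2 ‖ Rs1 (parallel, both between nodes 0 and 2) = 1/(1/75000 + 1/685.6) = 679.4 Ω
  Rs2 = R4 + Rp1 (series, joined only at node 2) = 15 + 679.4 = 694.4 Ω
  Rp2 = R5 ‖ Rs2 (parallel, both between nodes 0 and 4) = 1/(1/430 + 1/694.4) = 265.6 Ω
  R1 touches the rest of the network only at node 0 (its other end, node 3, goes nowhere), so no current can flow through it — remove it.
R_eq = 265.6 Ω

Final answer: 265.6 Ω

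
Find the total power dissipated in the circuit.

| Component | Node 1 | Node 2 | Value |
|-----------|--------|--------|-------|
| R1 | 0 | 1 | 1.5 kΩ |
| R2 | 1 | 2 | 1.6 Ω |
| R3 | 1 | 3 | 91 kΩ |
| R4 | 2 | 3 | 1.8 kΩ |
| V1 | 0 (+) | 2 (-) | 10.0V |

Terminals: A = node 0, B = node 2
Nodal analysis, taking node 2 as the 0 V reference.
Source V1 fixes V_0 = 10 V.
KCL at each unknown node (sum of currents leaving = 0; resistances in Ω):
  Node 1: (V_1 - 10)/1500 + (V_1 - 0)/1.6 + (V_1 - V_3)/91000 = 0
  Node 3: (V_3 - V_1)/91000 + (V_3 - 0)/1800 = 0
Collecting terms (coefficients in siemens):
  0.6257·V_1 - 0.00001099·V_3 = 0.006667
  0.0005665·V_3 - 0.00001099·V_1 = 0
Determinant D = (0.6257)(0.0005665) - (-0.00001099)(-0.00001099) = 0.0003545
V_1 = [(0.006667)(0.0005665) - (-0.00001099)(0)]/D = 0.01066 V
V_3 = [(0.6257)(0) - (0.006667)(-0.00001099)]/D = 0.0002067 V
Power in each resistor, P = (ΔV)²/R:
  P_R1 = (10 - 0.01066)²/1500 = 0.06652 W
  P_R2 = (0.01066 - 0)²/1.6 = 0.00007096 W
  P_R3 = (0.01066 - 0.0002067)²/91000 = 0.0000000012 W
  P_R4 = (0 - 0.0002067)²/1800 = 0.00000000002373 W
P_total = P_R1 + P_R2 + P_R3 + P_R4 = 0.0666 W

Final answer: 0.0666 W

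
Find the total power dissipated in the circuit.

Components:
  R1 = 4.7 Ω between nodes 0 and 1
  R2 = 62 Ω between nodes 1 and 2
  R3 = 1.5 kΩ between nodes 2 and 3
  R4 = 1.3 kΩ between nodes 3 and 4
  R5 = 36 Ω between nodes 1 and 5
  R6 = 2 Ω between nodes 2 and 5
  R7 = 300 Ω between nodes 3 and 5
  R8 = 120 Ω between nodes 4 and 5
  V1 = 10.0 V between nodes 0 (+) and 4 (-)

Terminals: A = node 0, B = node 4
Nodal analysis, taking node 4 as the 0 V reference.
Source V1 fixes V_0 = 10 V.
KCL at each unknown node (sum of currents leaving = 0; resistances in Ω):
  Node 1: (V_1 - 10)/4.7 + (V_1 - V_2)/62 + (V_1 - V_5)/36 = 0
  Node 2: (V_2 - V_1)/62 + (V_2 - V_3)/1500 + (V_2 - V_5)/2 = 0
  Node 3: (V_3 - V_2)/1500 + (V_3 - 0)/1300 + (V_3 - V_5)/300 = 0
  Node 5: (V_5 - V_1)/36 + (V_5 - V_2)/2 + (V_5 - V_3)/300 + (V_5 - 0)/120 = 0
Collecting terms (coefficients in siemens):
  0.2567·V_1 - 0.01613·V_2 - 0.02778·V_5 = 2.128
  0.5168·V_2 - 0.01613·V_1 - 0.0006667·V_3 - 0.5·V_5 = 0
  0.004769·V_3 - 0.0006667·V_2 - 0.003333·V_5 = 0
  0.5394·V_5 - 0.02778·V_1 - 0.5·V_2 - 0.003333·V_3 = 0
Solving these 4 simultaneous equations (Gaussian elimination) gives:
  V_1 = 9.662 V, V_2 = 8.056 V, V_3 = 6.722 V, V_5 = 8.006 V
Power in each resistor, P = (ΔV)²/R:
  P_R1 = (10 - 9.662)²/4.7 = 0.02429 W
  P_R2 = (9.662 - 8.056)²/62 = 0.04159 W
  P_R3 = (8.056 - 6.722)²/1500 = 0.001187 W
  P_R4 = (6.722 - 0)²/1300 = 0.03476 W
  P_R5 = (9.662 - 8.006)²/36 = 0.07615 W
  P_R6 = (8.056 - 8.006)²/2 = 0.001251 W
  P_R7 = (6.722 - 8.006)²/300 = 0.005499 W
  P_R8 = (0 - 8.006)²/120 = 0.5342 W
P_total = P_R1 + P_R2 + P_R3 + P_R4 + P_R5 + P_R6 + P_R7 + P_R8 = 0.7189 W

Final answer: 0.7189 W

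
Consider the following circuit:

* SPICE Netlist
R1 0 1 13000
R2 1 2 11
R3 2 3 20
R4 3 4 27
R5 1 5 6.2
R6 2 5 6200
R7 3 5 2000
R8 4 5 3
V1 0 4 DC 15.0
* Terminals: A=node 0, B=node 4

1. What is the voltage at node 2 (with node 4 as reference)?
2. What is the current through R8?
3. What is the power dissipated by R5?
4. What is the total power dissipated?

Nodal analysis, taking node 4 as the 0 V reference.
Source V1 fixes V_0 = 15 V.
KCL at each unknown node (sum of currents leaving = 0; resistances in Ω):
  Node 1: (V_1 - 15)/13000 + (V_1 - V_2)/11 + (V_1 - V_5)/6.2 = 0
  Node 2: (V_2 - V_1)/11 + (V_2 - V_3)/20 + (V_2 - V_5)/6200 = 0
  Node 3: (V_3 - V_2)/20 + (V_3 - 0)/27 + (V_3 - V_5)/2000 = 0
  Node 5: (V_5 - V_1)/6.2 + (V_5 - V_2)/6200 + (V_5 - V_3)/2000 + (V_5 - 0)/3 = 0
Collecting terms (coefficients in siemens):
  0.2523·V_1 - 0.09091·V_2 - 0.1613·V_5 = 0.001154
  0.1411·V_2 - 0.09091·V_1 - 0.05·V_3 - 0.0001613·V_5 = 0
  0.08754·V_3 - 0.05·V_2 - 0.0005·V_5 = 0
  0.4953·V_5 - 0.1613·V_1 - 0.0001613·V_2 - 0.0005·V_3 = 0
Solving these 4 simultaneous equations (Gaussian elimination) gives:
  V_1 = 0.009153 V, V_2 = 0.007408 V, V_3 = 0.004248 V, V_5 = 0.002987 V
Part 1:
  Read off the nodal solution: V_2 = 0.007408 V
Part 2:
  I_R8 = (V_4 - V_5)/R8 = (0 - 0.002987)/3 = -0.0009958 A
  Magnitude: I_R8 = 0.0009958 A
Part 3:
  I_R5 = (V_1 - V_5)/R5 = (0.009153 - 0.002987)/6.2 = 0.0009945 A
  P_R5 = I_R5² × R5 = (0.0009945)² × 6.2 = 0.000006131 W
Part 4:
  Power in each resistor, P = (ΔV)²/R:
    P_R1 = (15 - 0.009153)²/13000 = 0.01729 W
    P_R2 = (0.009153 - 0.007408)²/11 = 0.000000277 W
    P_R3 = (0.007408 - 0.004248)²/20 = 0.0000004991 W
    P_R4 = (0.004248 - 0)²/27 = 0.0000006684 W
    P_R5 = (0.009153 - 0.002987)²/6.2 = 0.000006131 W
    P_R6 = (0.007408 - 0.002987)²/6200 = 0.000000003151 W
    P_R7 = (0.004248 - 0.002987)²/2000 = 0.0000000007947 W
    P_R8 = (0 - 0.002987)²/3 = 0.000002975 W
  P_total = P_R1 + P_R2 + P_R3 + P_R4 + P_R5 + P_R6 + P_R7 + P_R8 = 0.0173 W

Final answers:
1. V_2 = 0.007408 V
2. I_R8 = 0.0009958 A
3. P_R5 = 6.131e-06 W
4. P_total = 0.0173 W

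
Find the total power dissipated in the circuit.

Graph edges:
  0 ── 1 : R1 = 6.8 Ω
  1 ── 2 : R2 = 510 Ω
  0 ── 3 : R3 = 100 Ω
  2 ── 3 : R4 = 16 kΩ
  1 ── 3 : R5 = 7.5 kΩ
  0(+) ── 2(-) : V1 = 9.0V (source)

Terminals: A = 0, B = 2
Nodal analysis, taking node 2 as the 0 V reference.
Source V1 fixes V_0 = 9 V.
KCL at each unknown node (sum of currents leaving = 0; resistances in Ω):
  Node 1: (V_1 - 9)/6.8 + (V_1 - 0)/510 + (V_1 - V_3)/7500 = 0
  Node 3: (V_3 - 9)/100 + (V_3 - 0)/16000 + (V_3 - V_1)/7500 = 0
Collecting terms (coefficients in siemens):
  0.1492·V_1 - 0.0001333·V_3 = 1.324
  0.0102·V_3 - 0.0001333·V_1 = 0.09
Determinant D = (0.1492)(0.0102) - (-0.0001333)(-0.0001333) = 0.001521
V_1 = [(1.324)(0.0102) - (-0.0001333)(0.09)]/D = 8.882 V
V_3 = [(0.1492)(0.09) - (1.324)(-0.0001333)]/D = 8.943 V
Power in each resistor, P = (ΔV)²/R:
  P_R1 = (9 - 8.882)²/6.8 = 0.00206 W
  P_R2 = (8.882 - 0)²/510 = 0.1547 W
  P_R3 = (9 - 8.943)²/100 = 0.00003217 W
  P_R4 = (0 - 8.943)²/16000 = 0.004999 W
  P_R5 = (8.882 - 8.943)²/7500 = 0.0000005067 W
P_total = P_R1 + P_R2 + P_R3 + P_R4 + P_R5 = 0.1618 W

Final answer: 0.1618 W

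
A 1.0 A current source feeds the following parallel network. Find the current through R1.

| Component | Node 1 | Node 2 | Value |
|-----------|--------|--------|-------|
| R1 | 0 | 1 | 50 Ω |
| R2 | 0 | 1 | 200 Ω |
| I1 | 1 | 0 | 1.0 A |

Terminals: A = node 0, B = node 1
All resistors sit directly between nodes 0 and 1, so they are in parallel and share one voltage V; the full source current 1 A splits among them.
1/R_par = 1/50 + 1/200 = 0.025 S  =>  R_par = 40 Ω
V = I × R_par = 1 × 40 = 40 V
I_R1 = V/R1 = 40/50 = 0.8 A

Final answer: 0.8 A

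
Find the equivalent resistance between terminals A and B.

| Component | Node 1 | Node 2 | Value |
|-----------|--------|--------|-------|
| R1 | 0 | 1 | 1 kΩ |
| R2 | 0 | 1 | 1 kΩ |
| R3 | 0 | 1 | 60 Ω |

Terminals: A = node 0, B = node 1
Reduce the network between node 0 (A) and node 1 (B) by series/parallel combination:
  Rp1 = R1 ‖ R2 ‖ R3 (parallel, all between nodes 0 and 1) = 1/(1/1000 + 1/1000 + 1/60) = 53.57 Ω
R_eq = 53.57 Ω

Final answer: 53.57 Ω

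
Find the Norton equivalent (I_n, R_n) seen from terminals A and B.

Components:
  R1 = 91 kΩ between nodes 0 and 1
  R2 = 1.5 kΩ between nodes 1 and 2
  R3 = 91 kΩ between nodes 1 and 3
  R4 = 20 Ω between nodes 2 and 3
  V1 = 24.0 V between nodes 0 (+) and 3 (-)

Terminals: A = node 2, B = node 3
Find the Thévenin equivalent first; then I_n = V_th/R_th and R_n = R_th.
Step 1 — V_th is the open-circuit voltage V_A - V_B (nothing connected across the terminals).
Nodal analysis, taking node 3 as the 0 V reference.
Source V1 fixes V_0 = 24 V.
KCL at each unknown node (sum of currents leaving = 0; resistances in Ω):
  Node 1: (V_1 - 24)/91000 + (V_1 - V_2)/1500 + (V_1 - 0)/91000 = 0
  Node 2: (V_2 - V_1)/1500 + (V_2 - 0)/20 = 0
Collecting terms (coefficients in siemens):
  0.0006886·V_1 - 0.0006667·V_2 = 0.0002637
  0.05067·V_2 - 0.0006667·V_1 = 0
Determinant D = (0.0006886)(0.05067) - (-0.0006667)(-0.0006667) = 0.00003445
V_1 = [(0.0002637)(0.05067) - (-0.0006667)(0)]/D = 0.3879 V
V_2 = [(0.0006886)(0) - (0.0002637)(-0.0006667)]/D = 0.005104 V
V_th = V_2 - V_3 = 0.005104 - 0 = 0.005104 V
Step 2 — R_th: zero the source — replace V1 by a short circuit (node 3 merges into node 0) — and find the resistance seen between A (node 2) and B (node 0).
Reduce the network between node 2 (A) and node 0 (B) by series/parallel combination:
  Rp1 = R1 ‖ R3 (parallel, both between nodes 0 and 1) = 1/(1/91000 + 1/91000) = 45500 Ω
  Rs1 = R2 + Rp1 (series, joined only at node 1) = 1500 + 45500 = 47000 Ω
  Rp2 = R4 ‖ Rs1 (parallel, both between nodes 0 and 2) = 1/(1/20 + 1/47000) = 19.99 Ω
R_th = 19.99 Ω
I_n = V_th/R_th = 0.005104/19.99 = 0.0002553 A, and R_n = R_th = 19.99 Ω

Final answer: I_n = 0.0002553 A, R_n = 19.99 Ω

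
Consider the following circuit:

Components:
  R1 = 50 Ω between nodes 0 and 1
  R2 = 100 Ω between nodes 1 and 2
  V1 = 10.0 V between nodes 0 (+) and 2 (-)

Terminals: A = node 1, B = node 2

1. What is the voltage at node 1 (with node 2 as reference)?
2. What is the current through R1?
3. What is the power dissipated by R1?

Nodal analysis, taking node 2 as the 0 V reference.
Source V1 fixes V_0 = 10 V.
KCL at each unknown node (sum of currents leaving = 0; resistances in Ω):
  Node 1: (V_1 - 10)/50 + (V_1 - 0)/100 = 0
Collecting terms: 0.03 × V_1 = 0.2  =>  V_1 = 6.667 V
Part 1:
  Read off the nodal solution: V_1 = 6.667 V
Part 2:
  I_R1 = (V_0 - V_1)/R1 = (10 - 6.667)/50 = 0.06667 A
  Magnitude: I_R1 = 0.06667 A
Part 3:
  I_R1 = (V_0 - V_1)/R1 = (10 - 6.667)/50 = 0.06667 A
  P_R1 = I_R1² × R1 = (0.06667)² × 50 = 0.2222 W

Final answers:
1. V_1 = 6.667 V
2. I_R1 = 0.06667 A
3. P_R1 = 0.2222 W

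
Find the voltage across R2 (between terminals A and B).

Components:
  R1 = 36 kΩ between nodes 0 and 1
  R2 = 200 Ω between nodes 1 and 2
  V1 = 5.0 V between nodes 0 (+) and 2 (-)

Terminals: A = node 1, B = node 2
R1 and R2 are in series across V1 (node 0 → node 1 → node 2), and the output A–B is taken across R2, so this is a voltage divider.
Series current: I = V1/(R1 + R2) = 5/(36000 + 200) = 5/36200 = 0.0001381 A
V_R2 = I × R2 = V1 × R2/(R1 + R2) = 5 × 200/36200 = 0.02762 V

Final answer: 0.02762 V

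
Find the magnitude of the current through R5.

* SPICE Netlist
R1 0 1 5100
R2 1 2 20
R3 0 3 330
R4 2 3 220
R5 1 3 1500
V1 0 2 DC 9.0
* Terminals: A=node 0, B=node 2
Nodal analysis, taking node 2 as the 0 V reference.
Source V1 fixes V_0 = 9 V.
KCL at each unknown node (sum of currents leaving = 0; resistances in Ω):
  Node 1: (V_1 - 9)/5100 + (V_1 - 0)/20 + (V_1 - V_3)/1500 = 0
  Node 3: (V_3 - 9)/330 + (V_3 - 0)/220 + (V_3 - V_1)/1500 = 0
Collecting terms (coefficients in siemens):
  0.05086·V_1 - 0.0006667·V_3 = 0.001765
  0.008242·V_3 - 0.0006667·V_1 = 0.02727
Determinant D = (0.05086)(0.008242) - (-0.0006667)(-0.0006667) = 0.0004188
V_1 = [(0.001765)(0.008242) - (-0.0006667)(0.02727)]/D = 0.07815 V
V_3 = [(0.05086)(0.02727) - (0.001765)(-0.0006667)]/D = 3.315 V
I_R5 = (V_1 - V_3)/R5 = (0.07815 - 3.315)/1500 = -0.002158 A
|I_R5| = 0.002158 A

Final answer: |I_R5| = 0.002158 A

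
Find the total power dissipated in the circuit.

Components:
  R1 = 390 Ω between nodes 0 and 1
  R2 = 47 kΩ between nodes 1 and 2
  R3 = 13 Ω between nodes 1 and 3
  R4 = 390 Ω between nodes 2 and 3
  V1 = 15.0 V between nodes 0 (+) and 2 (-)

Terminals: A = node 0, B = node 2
Nodal analysis, taking node 2 as the 0 V reference.
Source V1 fixes V_0 = 15 V.
KCL at each unknown node (sum of currents leaving = 0; resistances in Ω):
  Node 1: (V_1 - 15)/390 + (V_1 - 0)/47000 + (V_1 - V_3)/13 = 0
  Node 3: (V_3 - V_1)/13 + (V_3 - 0)/390 = 0
Collecting terms (coefficients in siemens):
  0.07951·V_1 - 0.07692·V_3 = 0.03846
  0.07949·V_3 - 0.07692·V_1 = 0
Determinant D = (0.07951)(0.07949) - (-0.07692)(-0.07692) = 0.0004027
V_1 = [(0.03846)(0.07949) - (-0.07692)(0)]/D = 7.591 V
V_3 = [(0.07951)(0) - (0.03846)(-0.07692)]/D = 7.346 V
Power in each resistor, P = (ΔV)²/R:
  P_R1 = (15 - 7.591)²/390 = 0.1408 W
  P_R2 = (7.591 - 0)²/47000 = 0.001226 W
  P_R3 = (7.591 - 7.346)²/13 = 0.004612 W
  P_R4 = (0 - 7.346)²/390 = 0.1384 W
P_total = P_R1 + P_R2 + P_R3 + P_R4 = 0.285 W

Final answer: 0.285 W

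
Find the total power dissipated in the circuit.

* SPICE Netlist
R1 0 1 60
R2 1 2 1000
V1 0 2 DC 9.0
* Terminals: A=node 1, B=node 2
Nodal analysis, taking node 2 as the 0 V reference.
Source V1 fixes V_0 = 9 V.
KCL at each unknown node (sum of currents leaving = 0; resistances in Ω):
  Node 1: (V_1 - 9)/60 + (V_1 - 0)/1000 = 0
Collecting terms: 0.01767 × V_1 = 0.15  =>  V_1 = 8.491 V
Power in each resistor, P = (ΔV)²/R:
  P_R1 = (9 - 8.491)²/60 = 0.004325 W
  P_R2 = (8.491 - 0)²/1000 = 0.07209 W
P_total = P_R1 + P_R2 = 0.07642 W

Final answer: 0.07642 W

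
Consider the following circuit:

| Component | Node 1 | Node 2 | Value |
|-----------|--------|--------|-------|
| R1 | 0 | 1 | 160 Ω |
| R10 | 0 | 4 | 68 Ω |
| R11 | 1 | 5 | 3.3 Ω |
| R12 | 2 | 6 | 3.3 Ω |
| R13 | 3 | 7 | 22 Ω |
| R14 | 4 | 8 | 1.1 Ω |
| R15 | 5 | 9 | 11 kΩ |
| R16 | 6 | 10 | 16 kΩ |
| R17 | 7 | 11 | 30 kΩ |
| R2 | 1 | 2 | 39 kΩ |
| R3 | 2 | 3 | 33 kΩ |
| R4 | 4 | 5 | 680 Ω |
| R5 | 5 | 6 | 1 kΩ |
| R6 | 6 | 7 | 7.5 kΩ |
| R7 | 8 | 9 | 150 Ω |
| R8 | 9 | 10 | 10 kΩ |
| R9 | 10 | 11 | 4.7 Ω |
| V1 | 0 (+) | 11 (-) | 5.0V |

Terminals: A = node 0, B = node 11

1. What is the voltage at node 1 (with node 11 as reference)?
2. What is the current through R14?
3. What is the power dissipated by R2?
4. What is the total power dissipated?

Nodal analysis, taking node 11 as the 0 V reference.
Source V1 fixes V_0 = 5 V.
KCL at each unknown node (sum of currents leaving = 0; resistances in Ω):
  Node 1: (V_1 - 5)/160 + (V_1 - V_2)/39000 + (V_1 - V_5)/3.3 = 0
  Node 2: (V_2 - V_1)/39000 + (V_2 - V_3)/33000 + (V_2 - V_6)/3.3 = 0
  Node 3: (V_3 - V_2)/33000 + (V_3 - V_7)/22 = 0
  Node 4: (V_4 - V_5)/680 + (V_4 - 5)/68 + (V_4 - V_8)/1.1 = 0
  Node 5: (V_5 - V_4)/680 + (V_5 - V_6)/1000 + (V_5 - V_1)/3.3 + (V_5 - V_9)/11000 = 0
  Node 6: (V_6 - V_5)/1000 + (V_6 - V_7)/7500 + (V_6 - V_2)/3.3 + (V_6 - V_10)/16000 = 0
  Node 7: (V_7 - V_6)/7500 + (V_7 - V_3)/22 + (V_7 - 0)/30000 = 0
  Node 8: (V_8 - V_9)/150 + (V_8 - V_4)/1.1 = 0
  Node 9: (V_9 - V_8)/150 + (V_9 - V_10)/10000 + (V_9 - V_5)/11000 = 0
  Node 10: (V_10 - V_9)/10000 + (V_10 - 0)/4.7 + (V_10 - V_6)/16000 = 0
Collecting terms (coefficients in siemens):
  0.3093·V_1 - 0.00002564·V_2 - 0.303·V_5 = 0.03125
  0.3031·V_2 - 0.00002564·V_1 - 0.0000303·V_3 - 0.303·V_6 = 0
  0.04548·V_3 - 0.0000303·V_2 - 0.04545·V_7 = 0
  0.9253·V_4 - 0.001471·V_5 - 0.9091·V_8 = 0.07353
  0.3056·V_5 - 0.303·V_1 - 0.001471·V_4 - 0.001·V_6 - 0.00009091·V_9 = 0
  0.3042·V_6 - 0.303·V_2 - 0.001·V_5 - 0.0001333·V_7 - 0.0000625·V_10 = 0
  0.04562·V_7 - 0.04545·V_3 - 0.0001333·V_6 = 0
  0.9158·V_8 - 0.9091·V_4 - 0.006667·V_9 = 0
  0.006858·V_9 - 0.00009091·V_5 - 0.006667·V_8 - 0.0001·V_10 = 0
  0.2129·V_10 - 0.0000625·V_6 - 0.0001·V_9 = 0
Solving these 10 simultaneous equations (Gaussian elimination) gives:
  V_1 = 4.94 V, V_2 = 4.54 V, V_3 = 3.772 V, V_4 = 4.964 V
  V_5 = 4.939 V, V_6 = 4.54 V, V_7 = 3.771 V, V_8 = 4.964 V
  V_9 = 4.891 V, V_10 = 0.00363 V
Part 1:
  Read off the nodal solution: V_1 = 4.94 V
Part 2:
  I_R14 = (V_4 - V_8)/R14 = (4.964 - 4.964)/1.1 = 0.0004845 A
  Magnitude: I_R14 = 0.0004845 A
Part 3:
  I_R2 = (V_1 - V_2)/R2 = (4.94 - 4.54)/39000 = 0.00001026 A
  P_R2 = I_R2² × R2 = (0.00001026)² × 39000 = 0.000004107 W
Part 4:
  Power in each resistor, P = (ΔV)²/R:
    P_R1 = (5 - 4.94)²/160 = 0.00002257 W
    P_R2 = (4.94 - 4.54)²/39000 = 0.000004107 W
    P_R3 = (4.54 - 3.772)²/33000 = 0.00001786 W
    P_R4 = (4.964 - 4.939)²/680 = 0.0000009776 W
    P_R5 = (4.939 - 4.54)²/1000 = 0.0001592 W
    P_R6 = (4.54 - 3.771)²/7500 = 0.00007871 W
    P_R7 = (4.964 - 4.891)²/150 = 0.0000352 W
    P_R8 = (4.891 - 0.00363)²/10000 = 0.002389 W
    P_R9 = (0.00363 - 0)²/4.7 = 0.000002803 W
    P_R10 = (5 - 4.964)²/68 = 0.00001856 W
    P_R11 = (4.94 - 4.939)²/3.3 = 0.0000004405 W
    P_R12 = (4.54 - 4.54)²/3.3 = 0.0000000005581 W
    P_R13 = (3.772 - 3.771)²/22 = 0.00000001191 W
    P_R14 = (4.964 - 4.964)²/1.1 = 0.0000002582 W
    P_R15 = (4.939 - 4.891)²/11000 = 0.0000002044 W
    P_R16 = (4.54 - 0.00363)²/16000 = 0.001286 W
    P_R17 = (3.771 - 0)²/30000 = 0.0004741 W
  P_total = P_R1 + P_R2 + P_R3 + P_R4 + P_R5 + P_R6 + P_R7 + P_R8 + P_R9 + P_R10 + P_R11 + P_R12 + P_R13 + P_R14 + P_R15 + P_R16 + P_R17 = 0.00449 W

Final answers:
1. V_1 = 4.94 V
2. I_R14 = 0.0004845 A
3. P_R2 = 4.107e-06 W
4. P_total = 0.00449 W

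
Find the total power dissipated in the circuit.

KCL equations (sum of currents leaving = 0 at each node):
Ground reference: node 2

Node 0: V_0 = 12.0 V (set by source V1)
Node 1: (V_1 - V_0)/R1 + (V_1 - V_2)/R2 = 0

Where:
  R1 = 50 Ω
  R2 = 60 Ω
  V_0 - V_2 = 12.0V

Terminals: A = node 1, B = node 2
Nodal analysis, taking node 2 as the 0 V reference.
Source V1 fixes V_0 = 12 V.
KCL at each unknown node (sum of currents leaving = 0; resistances in Ω):
  Node 1: (V_1 - 12)/50 + (V_1 - 0)/60 = 0
Collecting terms: 0.03667 × V_1 = 0.24  =>  V_1 = 6.545 V
Power in each resistor, P = (ΔV)²/R:
  P_R1 = (12 - 6.545)²/50 = 0.595 W
  P_R2 = (6.545 - 0)²/60 = 0.714 W
P_total = P_R1 + P_R2 = 1.309 W

Final answer: 1.309 W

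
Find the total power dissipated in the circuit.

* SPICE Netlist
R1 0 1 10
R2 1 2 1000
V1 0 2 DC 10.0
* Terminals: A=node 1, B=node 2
Nodal analysis, taking node 2 as the 0 V reference.
Source V1 fixes V_0 = 10 V.
KCL at each unknown node (sum of currents leaving = 0; resistances in Ω):
  Node 1: (V_1 - 10)/10 + (V_1 - 0)/1000 = 0
Collecting terms: 0.101 × V_1 = 1  =>  V_1 = 9.901 V
Power in each resistor, P = (ΔV)²/R:
  P_R1 = (10 - 9.901)²/10 = 0.0009803 W
  P_R2 = (9.901 - 0)²/1000 = 0.09803 W
P_total = P_R1 + P_R2 = 0.09901 W

Final answer: 0.09901 W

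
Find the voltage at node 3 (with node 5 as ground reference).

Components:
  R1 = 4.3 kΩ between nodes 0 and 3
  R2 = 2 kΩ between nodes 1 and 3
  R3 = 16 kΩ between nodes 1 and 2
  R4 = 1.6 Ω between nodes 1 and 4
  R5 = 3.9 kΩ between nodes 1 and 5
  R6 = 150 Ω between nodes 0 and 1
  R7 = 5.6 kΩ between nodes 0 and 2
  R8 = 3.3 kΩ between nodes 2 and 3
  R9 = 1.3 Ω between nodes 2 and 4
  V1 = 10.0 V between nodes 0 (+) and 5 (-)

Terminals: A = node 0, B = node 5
Nodal analysis, taking node 5 as the 0 V reference.
Source V1 fixes V_0 = 10 V.
KCL at each unknown node (sum of currents leaving = 0; resistances in Ω):
  Node 1: (V_1 - V_3)/2000 + (V_1 - V_2)/16000 + (V_1 - V_4)/1.6 + (V_1 - 0)/3900 + (V_1 - 10)/150 = 0
  Node 2: (V_2 - V_1)/16000 + (V_2 - 10)/5600 + (V_2 - V_3)/3300 + (V_2 - V_4)/1.3 = 0
  Node 3: (V_3 - 10)/4300 + (V_3 - V_1)/2000 + (V_3 - V_2)/3300 = 0
  Node 4: (V_4 - V_1)/1.6 + (V_4 - V_2)/1.3 = 0
Collecting terms (coefficients in siemens):
  0.6325·V_1 - 0.0000625·V_2 - 0.0005·V_3 - 0.625·V_4 = 0.06667
  0.7698·V_2 - 0.0000625·V_1 - 0.000303·V_3 - 0.7692·V_4 = 0.001786
  0.001036·V_3 - 0.0005·V_1 - 0.000303·V_2 = 0.002326
  1.394·V_4 - 0.625·V_1 - 0.7692·V_2 = 0
Solving these 4 simultaneous equations (Gaussian elimination) gives:
  V_1 = 9.648 V, V_2 = 9.648 V, V_3 = 9.727 V, V_4 = 9.648 V
The requested potential is V_3 = 9.727 V.

Final answer: V_3 = 9.727 V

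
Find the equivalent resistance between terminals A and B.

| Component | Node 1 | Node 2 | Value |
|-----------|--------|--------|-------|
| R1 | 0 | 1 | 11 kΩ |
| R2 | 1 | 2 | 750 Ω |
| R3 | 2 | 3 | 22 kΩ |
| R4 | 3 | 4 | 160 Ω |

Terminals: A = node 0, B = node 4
Reduce the network between node 0 (A) and node 4 (B) by series/parallel combination:
  Rs1 = R1 + R2 (series, joined only at node 1) = 11000 + 750 = 11750 Ω
  Rs2 = R3 + Rs1 (series, joined only at node 2) = 22000 + 11750 = 33750 Ω
  Rs3 = R4 + Rs2 (series, joined only at node 3) = 160 + 33750 = 33910 Ω
R_eq = 33.91 kΩ

Final answer: 33.91 kΩ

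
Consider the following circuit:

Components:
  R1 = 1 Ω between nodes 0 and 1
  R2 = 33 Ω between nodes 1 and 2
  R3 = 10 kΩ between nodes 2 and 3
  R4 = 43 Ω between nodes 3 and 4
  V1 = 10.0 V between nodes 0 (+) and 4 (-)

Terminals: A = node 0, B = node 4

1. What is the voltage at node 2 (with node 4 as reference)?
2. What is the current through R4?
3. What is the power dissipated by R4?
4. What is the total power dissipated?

Nodal analysis, taking node 4 as the 0 V reference.
Source V1 fixes V_0 = 10 V.
KCL at each unknown node (sum of currents leaving = 0; resistances in Ω):
  Node 1: (V_1 - 10)/1 + (V_1 - V_2)/33 = 0
  Node 2: (V_2 - V_1)/33 + (V_2 - V_3)/10000 = 0
  Node 3: (V_3 - V_2)/10000 + (V_3 - 0)/43 = 0
Collecting terms (coefficients in siemens):
  1.03·V_1 - 0.0303·V_2 = 10
  0.0304·V_2 - 0.0303·V_1 - 0.0001·V_3 = 0
  0.02336·V_3 - 0.0001·V_2 = 0
Solving these 3 simultaneous equations (Gaussian elimination) gives:
  V_1 = 9.999 V, V_2 = 9.966 V, V_3 = 0.04267 V
Part 1:
  Read off the nodal solution: V_2 = 9.966 V
Part 2:
  I_R4 = (V_3 - V_4)/R4 = (0.04267 - 0)/43 = 0.0009924 A
  Magnitude: I_R4 = 0.0009924 A
Part 3:
  I_R4 = (V_3 - V_4)/R4 = (0.04267 - 0)/43 = 0.0009924 A
  P_R4 = I_R4² × R4 = (0.0009924)² × 43 = 0.00004235 W
Part 4:
  Power in each resistor, P = (ΔV)²/R:
    P_R1 = (10 - 9.999)²/1 = 0.0000009848 W
    P_R2 = (9.999 - 9.966)²/33 = 0.0000325 W
    P_R3 = (9.966 - 0.04267)²/10000 = 0.009848 W
    P_R4 = (0.04267 - 0)²/43 = 0.00004235 W
  P_total = P_R1 + P_R2 + P_R3 + P_R4 = 0.009924 W

Final answers:
1. V_2 = 9.966 V
2. I_R4 = 0.0009924 A
3. P_R4 = 4.235e-05 W
4. P_total = 0.009924 W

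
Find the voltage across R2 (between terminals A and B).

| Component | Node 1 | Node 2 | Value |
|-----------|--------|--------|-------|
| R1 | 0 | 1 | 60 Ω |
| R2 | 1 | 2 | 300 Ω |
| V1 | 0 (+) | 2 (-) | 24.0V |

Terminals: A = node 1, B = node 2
R1 and R2 are in series across V1 (node 0 → node 1 → node 2), and the output A–B is taken across R2, so this is a voltage divider.
Series current: I = V1/(R1 + R2) = 24/(60 + 300) = 24/360 = 0.06667 A
V_R2 = I × R2 = V1 × R2/(R1 + R2) = 24 × 300/360 = 20 V

Final answer: 20 V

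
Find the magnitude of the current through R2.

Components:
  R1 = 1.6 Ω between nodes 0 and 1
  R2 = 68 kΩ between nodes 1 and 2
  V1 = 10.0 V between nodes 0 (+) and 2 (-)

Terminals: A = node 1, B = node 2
Nodal analysis, taking node 2 as the 0 V reference.
Source V1 fixes V_0 = 10 V.
KCL at each unknown node (sum of currents leaving = 0; resistances in Ω):
  Node 1: (V_1 - 10)/1.6 + (V_1 - 0)/68000 = 0
Collecting terms: 0.625 × V_1 = 6.25  =>  V_1 = 10 V
I_R2 = (V_1 - V_2)/R2 = (10 - 0)/68000 = 0.0001471 A
|I_R2| = 0.0001471 A

Final answer: |I_R2| = 0.0001471 A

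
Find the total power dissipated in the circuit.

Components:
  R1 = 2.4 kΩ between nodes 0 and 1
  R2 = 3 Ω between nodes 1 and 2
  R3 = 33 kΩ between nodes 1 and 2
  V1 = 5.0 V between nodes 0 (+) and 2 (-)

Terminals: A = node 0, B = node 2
Nodal analysis, taking node 2 as the 0 V reference.
Source V1 fixes V_0 = 5 V.
KCL at each unknown node (sum of currents leaving = 0; resistances in Ω):
  Node 1: (V_1 - 5)/2400 + (V_1 - 0)/3 + (V_1 - 0)/33000 = 0
Collecting terms: 0.3338 × V_1 = 0.002083  =>  V_1 = 0.006242 V
Power in each resistor, P = (ΔV)²/R:
  P_R1 = (5 - 0.006242)²/2400 = 0.01039 W
  P_R2 = (0.006242 - 0)²/3 = 0.00001299 W
  P_R3 = (0.006242 - 0)²/33000 = 0.000000001181 W
P_total = P_R1 + P_R2 + P_R3 = 0.0104 W

Final answer: 0.0104 W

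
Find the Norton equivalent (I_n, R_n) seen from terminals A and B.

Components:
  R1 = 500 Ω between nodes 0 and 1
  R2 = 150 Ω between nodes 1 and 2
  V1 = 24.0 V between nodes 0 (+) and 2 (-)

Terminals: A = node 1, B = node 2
Find the Thévenin equivalent first; then I_n = V_th/R_th and R_n = R_th.
Step 1 — V_th is the open-circuit voltage V_A - V_B (nothing connected across the terminals).
Nodal analysis, taking node 2 as the 0 V reference.
Source V1 fixes V_0 = 24 V.
KCL at each unknown node (sum of currents leaving = 0; resistances in Ω):
  Node 1: (V_1 - 24)/500 + (V_1 - 0)/150 = 0
Collecting terms: 0.008667 × V_1 = 0.048  =>  V_1 = 5.538 V
V_th = V_1 - V_2 = 5.538 - 0 = 5.538 V
Step 2 — R_th: zero the source — replace V1 by a short circuit (node 2 merges into node 0) — and find the resistance seen between A (node 1) and B (node 0).
Reduce the network between node 1 (A) and node 0 (B) by series/parallel combination:
  Rp1 = R1 ‖ R2 (parallel, both between nodes 0 and 1) = 1/(1/500 + 1/150) = 115.4 Ω
R_th = 115.4 Ω
I_n = V_th/R_th = 5.538/115.4 = 0.048 A, and R_n = R_th = 115.4 Ω

Final answer: I_n = 0.048 A, R_n = 115.4 Ω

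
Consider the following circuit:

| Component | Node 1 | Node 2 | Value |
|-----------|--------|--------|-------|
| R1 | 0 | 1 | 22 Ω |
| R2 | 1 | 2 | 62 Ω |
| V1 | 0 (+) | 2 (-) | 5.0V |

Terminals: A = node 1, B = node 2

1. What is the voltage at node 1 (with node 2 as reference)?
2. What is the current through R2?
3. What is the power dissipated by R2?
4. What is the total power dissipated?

Nodal analysis, taking node 2 as the 0 V reference.
Source V1 fixes V_0 = 5 V.
KCL at each unknown node (sum of currents leaving = 0; resistances in Ω):
  Node 1: (V_1 - 5)/22 + (V_1 - 0)/62 = 0
Collecting terms: 0.06158 × V_1 = 0.2273  =>  V_1 = 3.69 V
Part 1:
  Read off the nodal solution: V_1 = 3.69 V
Part 2:
  I_R2 = (V_1 - V_2)/R2 = (3.69 - 0)/62 = 0.05952 A
  Magnitude: I_R2 = 0.05952 A
Part 3:
  I_R2 = (V_1 - V_2)/R2 = (3.69 - 0)/62 = 0.05952 A
  P_R2 = I_R2² × R2 = (0.05952)² × 62 = 0.2197 W
Part 4:
  Power in each resistor, P = (ΔV)²/R:
    P_R1 = (5 - 3.69)²/22 = 0.07795 W
    P_R2 = (3.69 - 0)²/62 = 0.2197 W
  P_total = P_R1 + P_R2 = 0.2976 W

Final answers:
1. V_1 = 3.69 V
2. I_R2 = 0.05952 A
3. P_R2 = 0.2197 W
4. P_total = 0.2976 W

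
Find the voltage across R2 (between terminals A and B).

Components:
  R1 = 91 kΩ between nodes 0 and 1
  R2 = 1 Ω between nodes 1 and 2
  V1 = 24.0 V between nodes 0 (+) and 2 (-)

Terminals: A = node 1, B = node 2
R1 and R2 are in series across V1 (node 0 → node 1 → node 2), and the output A–B is taken across R2, so this is a voltage divider.
Series current: I = V1/(R1 + R2) = 24/(91000 + 1) = 24/91000 = 0.0002637 A
V_R2 = I × R2 = V1 × R2/(R1 + R2) = 24 × 1/91000 = 0.0002637 V

Final answer: 0.0002637 V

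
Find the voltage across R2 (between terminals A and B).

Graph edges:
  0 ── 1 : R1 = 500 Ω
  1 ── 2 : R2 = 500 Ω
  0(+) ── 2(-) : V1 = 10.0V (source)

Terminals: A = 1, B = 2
R1 and R2 are in series across V1 (node 0 → node 1 → node 2), and the output A–B is taken across R2, so this is a voltage divider.
Series current: I = V1/(R1 + R2) = 10/(500 + 500) = 10/1000 = 0.01 A
V_R2 = I × R2 = V1 × R2/(R1 + R2) = 10 × 500/1000 = 5 V

Final answer: 5 V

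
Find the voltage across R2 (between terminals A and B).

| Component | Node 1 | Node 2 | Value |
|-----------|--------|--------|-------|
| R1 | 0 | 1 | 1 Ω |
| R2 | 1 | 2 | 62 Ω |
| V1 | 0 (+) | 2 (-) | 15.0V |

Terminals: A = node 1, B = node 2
R1 and R2 are in series across V1 (node 0 → node 1 → node 2), and the output A–B is taken across R2, so this is a voltage divider.
Series current: I = V1/(R1 + R2) = 15/(1 + 62) = 15/63 = 0.2381 A
V_R2 = I × R2 = V1 × R2/(R1 + R2) = 15 × 62/63 = 14.76 V

Final answer: 14.76 V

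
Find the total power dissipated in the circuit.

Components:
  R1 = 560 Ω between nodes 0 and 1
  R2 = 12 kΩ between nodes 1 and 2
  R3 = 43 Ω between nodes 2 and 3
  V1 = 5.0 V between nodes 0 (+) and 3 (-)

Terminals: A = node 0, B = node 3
Nodal analysis, taking node 3 as the 0 V reference.
Source V1 fixes V_0 = 5 V.
KCL at each unknown node (sum of currents leaving = 0; resistances in Ω):
  Node 1: (V_1 - 5)/560 + (V_1 - V_2)/12000 = 0
  Node 2: (V_2 - V_1)/12000 + (V_2 - 0)/43 = 0
Collecting terms (coefficients in siemens):
  0.001869·V_1 - 0.00008333·V_2 = 0.008929
  0.02334·V_2 - 0.00008333·V_1 = 0
Determinant D = (0.001869)(0.02334) - (-0.00008333)(-0.00008333) = 0.00004362
V_1 = [(0.008929)(0.02334) - (-0.00008333)(0)]/D = 4.778 V
V_2 = [(0.001869)(0) - (0.008929)(-0.00008333)]/D = 0.01706 V
Power in each resistor, P = (ΔV)²/R:
  P_R1 = (5 - 4.778)²/560 = 0.00008814 W
  P_R2 = (4.778 - 0.01706)²/12000 = 0.001889 W
  P_R3 = (0.01706 - 0)²/43 = 0.000006768 W
P_total = P_R1 + P_R2 + P_R3 = 0.001984 W

Final answer: 0.001984 W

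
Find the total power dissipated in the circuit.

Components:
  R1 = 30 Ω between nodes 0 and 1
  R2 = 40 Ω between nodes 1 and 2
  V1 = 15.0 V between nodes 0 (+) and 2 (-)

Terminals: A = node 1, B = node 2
Nodal analysis, taking node 2 as the 0 V reference.
Source V1 fixes V_0 = 15 V.
KCL at each unknown node (sum of currents leaving = 0; resistances in Ω):
  Node 1: (V_1 - 15)/30 + (V_1 - 0)/40 = 0
Collecting terms: 0.05833 × V_1 = 0.5  =>  V_1 = 8.571 V
Power in each resistor, P = (ΔV)²/R:
  P_R1 = (15 - 8.571)²/30 = 1.378 W
  P_R2 = (8.571 - 0)²/40 = 1.837 W
P_total = P_R1 + P_R2 = 3.214 W

Final answer: 3.214 W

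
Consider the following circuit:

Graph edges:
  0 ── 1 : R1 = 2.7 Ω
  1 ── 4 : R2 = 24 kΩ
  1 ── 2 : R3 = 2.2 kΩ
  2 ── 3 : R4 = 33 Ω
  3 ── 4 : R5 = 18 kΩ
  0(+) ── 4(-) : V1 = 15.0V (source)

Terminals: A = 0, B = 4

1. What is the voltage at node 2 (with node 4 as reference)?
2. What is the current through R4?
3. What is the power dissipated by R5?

Nodal analysis, taking node 4 as the 0 V reference.
Source V1 fixes V_0 = 15 V.
KCL at each unknown node (sum of currents leaving = 0; resistances in Ω):
  Node 1: (V_1 - 15)/2.7 + (V_1 - 0)/24000 + (V_1 - V_2)/2200 = 0
  Node 2: (V_2 - V_1)/2200 + (V_2 - V_3)/33 = 0
  Node 3: (V_3 - V_2)/33 + (V_3 - 0)/18000 = 0
Collecting terms (coefficients in siemens):
  0.3709·V_1 - 0.0004545·V_2 = 5.556
  0.03076·V_2 - 0.0004545·V_1 - 0.0303·V_3 = 0
  0.03036·V_3 - 0.0303·V_2 = 0
Solving these 3 simultaneous equations (Gaussian elimination) gives:
  V_1 = 15 V, V_2 = 13.37 V, V_3 = 13.34 V
Part 1:
  Read off the nodal solution: V_2 = 13.37 V
Part 2:
  I_R4 = (V_2 - V_3)/R4 = (13.37 - 13.34)/33 = 0.0007412 A
  Magnitude: I_R4 = 0.0007412 A
Part 3:
  I_R5 = (V_3 - V_4)/R5 = (13.34 - 0)/18000 = 0.0007412 A
  P_R5 = I_R5² × R5 = (0.0007412)² × 18000 = 0.009888 W

Final answers:
1. V_2 = 13.37 V
2. I_R4 = 0.0007412 A
3. P_R5 = 0.009888 W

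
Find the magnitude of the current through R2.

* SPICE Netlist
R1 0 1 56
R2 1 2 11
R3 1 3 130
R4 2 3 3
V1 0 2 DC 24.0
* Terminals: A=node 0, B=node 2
Nodal analysis, taking node 2 as the 0 V reference.
Source V1 fixes V_0 = 24 V.
KCL at each unknown node (sum of currents leaving = 0; resistances in Ω):
  Node 1: (V_1 - 24)/56 + (V_1 - 0)/11 + (V_1 - V_3)/130 = 0
  Node 3: (V_3 - V_1)/130 + (V_3 - 0)/3 = 0
Collecting terms (coefficients in siemens):
  0.1165·V_1 - 0.007692·V_3 = 0.4286
  0.341·V_3 - 0.007692·V_1 = 0
Determinant D = (0.1165)(0.341) - (-0.007692)(-0.007692) = 0.03966
V_1 = [(0.4286)(0.341) - (-0.007692)(0)]/D = 3.686 V
V_3 = [(0.1165)(0) - (0.4286)(-0.007692)]/D = 0.08313 V
I_R2 = (V_1 - V_2)/R2 = (3.686 - 0)/11 = 0.335 A
|I_R2| = 0.335 A

Final answer: |I_R2| = 0.335 A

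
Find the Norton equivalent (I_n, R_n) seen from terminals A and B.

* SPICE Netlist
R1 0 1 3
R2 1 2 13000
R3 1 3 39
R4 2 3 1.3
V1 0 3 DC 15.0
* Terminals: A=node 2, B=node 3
Find the Thévenin equivalent first; then I_n = V_th/R_th and R_n = R_th.
Step 1 — V_th is the open-circuit voltage V_A - V_B (nothing connected across the terminals).
Nodal analysis, taking node 3 as the 0 V reference.
Source V1 fixes V_0 = 15 V.
KCL at each unknown node (sum of currents leaving = 0; resistances in Ω):
  Node 1: (V_1 - 15)/3 + (V_1 - V_2)/13000 + (V_1 - 0)/39 = 0
  Node 2: (V_2 - V_1)/13000 + (V_2 - 0)/1.3 = 0
Collecting terms (coefficients in siemens):
  0.3591·V_1 - 0.00007692·V_2 = 5
  0.7693·V_2 - 0.00007692·V_1 = 0
Determinant D = (0.3591)(0.7693) - (-0.00007692)(-0.00007692) = 0.2762
V_1 = [(5)(0.7693) - (-0.00007692)(0)]/D = 13.93 V
V_2 = [(0.3591)(0) - (5)(-0.00007692)]/D = 0.001392 V
V_th = V_2 - V_3 = 0.001392 - 0 = 0.001392 V
Step 2 — R_th: zero the source — replace V1 by a short circuit (node 3 merges into node 0) — and find the resistance seen between A (node 2) and B (node 0).
Reduce the network between node 2 (A) and node 0 (B) by series/parallel combination:
  Rp1 = R1 ‖ R3 (parallel, both between nodes 0 and 1) = 1/(1/3 + 1/39) = 2.786 Ω
  Rs1 = R2 + Rp1 (series, joined only at node 1) = 13000 + 2.786 = 13000 Ω
  Rp2 = R4 ‖ Rs1 (parallel, both between nodes 0 and 2) = 1/(1/1.3 + 1/13000) = 1.3 Ω
R_th = 1.3 Ω
I_n = V_th/R_th = 0.001392/1.3 = 0.001071 A, and R_n = R_th = 1.3 Ω

Final answer: I_n = 0.001071 A, R_n = 1.3 Ω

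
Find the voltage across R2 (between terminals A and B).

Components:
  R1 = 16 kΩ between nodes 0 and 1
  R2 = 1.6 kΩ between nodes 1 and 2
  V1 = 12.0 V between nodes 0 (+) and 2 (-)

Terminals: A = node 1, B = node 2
R1 and R2 are in series across V1 (node 0 → node 1 → node 2), and the output A–B is taken across R2, so this is a voltage divider.
Series current: I = V1/(R1 + R2) = 12/(16000 + 1600) = 12/17600 = 0.0006818 A
V_R2 = I × R2 = V1 × R2/(R1 + R2) = 12 × 1600/17600 = 1.091 V

Final answer: 1.091 V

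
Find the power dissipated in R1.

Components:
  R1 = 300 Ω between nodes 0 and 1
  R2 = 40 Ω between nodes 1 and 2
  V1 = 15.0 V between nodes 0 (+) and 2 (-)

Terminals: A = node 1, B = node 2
Nodal analysis, taking node 2 as the 0 V reference.
Source V1 fixes V_0 = 15 V.
KCL at each unknown node (sum of currents leaving = 0; resistances in Ω):
  Node 1: (V_1 - 15)/300 + (V_1 - 0)/40 = 0
Collecting terms: 0.02833 × V_1 = 0.05  =>  V_1 = 1.765 V
I_R1 = (V_0 - V_1)/R1 = (15 - 1.765)/300 = 0.04412 A
P_R1 = I_R1² × R1 = (0.04412)² × 300 = 0.5839 W

Final answer: 0.5839 W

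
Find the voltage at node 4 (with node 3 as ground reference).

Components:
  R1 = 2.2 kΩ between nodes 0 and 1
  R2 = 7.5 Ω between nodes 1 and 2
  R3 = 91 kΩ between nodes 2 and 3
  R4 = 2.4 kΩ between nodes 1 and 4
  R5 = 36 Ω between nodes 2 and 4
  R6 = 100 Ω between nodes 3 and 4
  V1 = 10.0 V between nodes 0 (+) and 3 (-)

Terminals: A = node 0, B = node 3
Nodal analysis, taking node 3 as the 0 V reference.
Source V1 fixes V_0 = 10 V.
KCL at each unknown node (sum of currents leaving = 0; resistances in Ω):
  Node 1: (V_1 - 10)/2200 + (V_1 - V_2)/7.5 + (V_1 - V_4)/2400 = 0
  Node 2: (V_2 - V_1)/7.5 + (V_2 - 0)/91000 + (V_2 - V_4)/36 = 0
  Node 4: (V_4 - V_1)/2400 + (V_4 - V_2)/36 + (V_4 - 0)/100 = 0
Collecting terms (coefficients in siemens):
  0.1342·V_1 - 0.1333·V_2 - 0.0004167·V_4 = 0.004545
  0.1611·V_2 - 0.1333·V_1 - 0.02778·V_4 = 0
  0.03819·V_4 - 0.0004167·V_1 - 0.02778·V_2 = 0
Solving these 3 simultaneous equations (Gaussian elimination) gives:
  V_1 = 0.6084 V, V_2 = 0.577 V, V_4 = 0.4263 V
The requested potential is V_4 = 0.4263 V.

Final answer: V_4 = 0.4263 V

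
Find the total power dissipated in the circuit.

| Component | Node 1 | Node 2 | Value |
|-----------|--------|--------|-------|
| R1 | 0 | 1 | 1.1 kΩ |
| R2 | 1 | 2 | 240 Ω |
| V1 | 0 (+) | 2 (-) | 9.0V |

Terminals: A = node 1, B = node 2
Nodal analysis, taking node 2 as the 0 V reference.
Source V1 fixes V_0 = 9 V.
KCL at each unknown node (sum of currents leaving = 0; resistances in Ω):
  Node 1: (V_1 - 9)/1100 + (V_1 - 0)/240 = 0
Collecting terms: 0.005076 × V_1 = 0.008182  =>  V_1 = 1.612 V
Power in each resistor, P = (ΔV)²/R:
  P_R1 = (9 - 1.612)²/1100 = 0.04962 W
  P_R2 = (1.612 - 0)²/240 = 0.01083 W
P_total = P_R1 + P_R2 = 0.06045 W

Final answer: 0.06045 W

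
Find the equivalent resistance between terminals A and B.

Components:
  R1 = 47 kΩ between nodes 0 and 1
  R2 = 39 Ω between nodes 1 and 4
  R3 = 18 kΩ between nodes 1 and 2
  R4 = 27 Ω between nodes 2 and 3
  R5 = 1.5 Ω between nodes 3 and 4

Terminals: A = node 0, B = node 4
Reduce the network between node 0 (A) and node 4 (B) by series/parallel combination:
  Rs1 = R3 + R4 (series, joined only at node 2) = 18000 + 27 = 18030 Ω
  Rs2 = R5 + Rs1 (series, joined only at node 3) = 1.5 + 18030 = 18030 Ω
  Rp1 = R2 ‖ Rs2 (parallel, both between nodes 1 and 4) = 1/(1/39 + 1/18030) = 38.92 Ω
  Rs3 = R1 + Rp1 (series, joined only at node 1) = 47000 + 38.92 = 47040 Ω
R_eq = 47.04 kΩ

Final answer: 47.04 kΩ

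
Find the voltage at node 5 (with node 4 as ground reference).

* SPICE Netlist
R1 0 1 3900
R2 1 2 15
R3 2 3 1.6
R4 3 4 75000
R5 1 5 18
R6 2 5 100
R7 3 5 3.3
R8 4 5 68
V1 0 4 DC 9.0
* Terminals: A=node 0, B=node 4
Nodal analysis, taking node 4 as the 0 V reference.
Source V1 fixes V_0 = 9 V.
KCL at each unknown node (sum of currents leaving = 0; resistances in Ω):
  Node 1: (V_1 - 9)/3900 + (V_1 - V_2)/15 + (V_1 - V_5)/18 = 0
  Node 2: (V_2 - V_1)/15 + (V_2 - V_3)/1.6 + (V_2 - V_5)/100 = 0
  Node 3: (V_3 - V_2)/1.6 + (V_3 - 0)/75000 + (V_3 - V_5)/3.3 = 0
  Node 5: (V_5 - V_1)/18 + (V_5 - V_2)/100 + (V_5 - V_3)/3.3 + (V_5 - 0)/68 = 0
Collecting terms (coefficients in siemens):
  0.1225·V_1 - 0.06667·V_2 - 0.05556·V_5 = 0.002308
  0.7017·V_2 - 0.06667·V_1 - 0.625·V_3 - 0.01·V_5 = 0
  0.928·V_3 - 0.625·V_2 - 0.303·V_5 = 0
  0.3833·V_5 - 0.05556·V_1 - 0.01·V_2 - 0.303·V_3 = 0
Solving these 4 simultaneous equations (Gaussian elimination) gives:
  V_1 = 0.175 V, V_2 = 0.1588 V, V_3 = 0.1571 V, V_5 = 0.1537 V
The requested potential is V_5 = 0.1537 V.

Final answer: V_5 = 0.1537 V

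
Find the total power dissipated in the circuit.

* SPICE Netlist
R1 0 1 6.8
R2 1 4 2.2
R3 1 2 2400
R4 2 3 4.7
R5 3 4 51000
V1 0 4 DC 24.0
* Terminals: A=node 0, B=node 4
Nodal analysis, taking node 4 as the 0 V reference.
Source V1 fixes V_0 = 24 V.
KCL at each unknown node (sum of currents leaving = 0; resistances in Ω):
  Node 1: (V_1 - 24)/6.8 + (V_1 - 0)/2.2 + (V_1 - V_2)/2400 = 0
  Node 2: (V_2 - V_1)/2400 + (V_2 - V_3)/4.7 = 0
  Node 3: (V_3 - V_2)/4.7 + (V_3 - 0)/51000 = 0
Collecting terms (coefficients in siemens):
  0.602·V_1 - 0.0004167·V_2 = 3.529
  0.2132·V_2 - 0.0004167·V_1 - 0.2128·V_3 = 0
  0.2128·V_3 - 0.2128·V_2 = 0
Solving these 3 simultaneous equations (Gaussian elimination) gives:
  V_1 = 5.866 V, V_2 = 5.603 V, V_3 = 5.602 V
Power in each resistor, P = (ΔV)²/R:
  P_R1 = (24 - 5.866)²/6.8 = 48.36 W
  P_R2 = (5.866 - 0)²/2.2 = 15.64 W
  P_R3 = (5.866 - 5.603)²/2400 = 0.00002896 W
  P_R4 = (5.603 - 5.602)²/4.7 = 0.00000005671 W
  P_R5 = (5.602 - 0)²/51000 = 0.0006154 W
P_total = P_R1 + P_R2 + P_R3 + P_R4 + P_R5 = 64 W

Final answer: 64 W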